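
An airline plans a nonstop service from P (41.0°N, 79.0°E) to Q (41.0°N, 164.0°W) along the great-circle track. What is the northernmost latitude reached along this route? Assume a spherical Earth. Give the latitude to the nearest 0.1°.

≈ 59.0°N

The great circle lies in the plane with unit normal n̂ = (p₁ × p₂)/|p₁ × p₂|.
Here n̂_z ≈ +0.515; the vertex latitude is φ_max = arccos|n̂_z| ≈ 59.0°.
Check via Clairaut: cos φ_max = |cos φ₁| · sin C = cos(41.0°)·sin(43.0°) ≈ 0.515, again giving ≈ 59.0°.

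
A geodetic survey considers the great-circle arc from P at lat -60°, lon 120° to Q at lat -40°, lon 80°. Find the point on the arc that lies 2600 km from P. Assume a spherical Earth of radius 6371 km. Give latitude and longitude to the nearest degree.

Write both endpoints as unit vectors p₁, p₂ with components (cos φ cos λ, cos φ sin λ, sin φ).
The central angle between the endpoints is δ = arccos(p₁·p₂) ≈ 0.555 rad (31.8°). The total great-circle distance is δ·R ≈ 0.555 × 6371 ≈ 3534 km, so the target fraction is f = 2600/3534 ≈ 0.736.
Interpolate at f ≈ 0.736 with slerp weights a = sin((1−f)δ)/sin δ ≈ 0.277, b = sin(fδ)/sin δ ≈ 0.754.
p = a·p₁ + b·p₂ ≈ (0.031, 0.689, -0.725); φ = arcsin(p_z) ≈ -46.43°, λ = atan2(p_y, p_x) ≈ 87.43°.

≈ lat -46°, lon 87°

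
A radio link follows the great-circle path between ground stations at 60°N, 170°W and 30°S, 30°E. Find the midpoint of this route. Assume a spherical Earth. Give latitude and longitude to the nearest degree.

Convert each endpoint to a unit vector on the sphere (x = cos φ cos λ, y = cos φ sin λ, z = sin φ).
The central angle between the endpoints is δ = arccos(p₁·p₂) ≈ 2.568 rad (147.1°).
Interpolate at f = 1/2 with slerp weights a = sin((1−f)δ)/sin δ ≈ 1.767, b = sin(fδ)/sin δ ≈ 1.767.
p = a·p₁ + b·p₂ ≈ (0.455, 0.612, 0.647); φ = arcsin(p_z) ≈ 40.31°, λ = atan2(p_y, p_x) ≈ 53.35°.

≈ 40°N, 53°E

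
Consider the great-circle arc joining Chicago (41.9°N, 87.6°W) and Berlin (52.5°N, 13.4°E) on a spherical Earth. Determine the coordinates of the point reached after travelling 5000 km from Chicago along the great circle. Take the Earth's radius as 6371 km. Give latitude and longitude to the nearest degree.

≈ 60°N, 18°W

From cos δ = sin φ₁ sin φ₂ + cos φ₁ cos φ₂ cos Δλ, the central angle is δ ≈ 1.111 rad (63.7°). The total great-circle distance is δ·R ≈ 1.111 × 6371 ≈ 7081 km, so the target fraction is f = 5000/7081 ≈ 0.706.
Interpolate at f ≈ 0.706 with slerp weights a = sin((1−f)δ)/sin δ ≈ 0.358, b = sin(fδ)/sin δ ≈ 0.788.
p = a·p₁ + b·p₂ ≈ (0.478, -0.155, 0.865); φ = arcsin(p_z) ≈ 59.83°, λ = atan2(p_y, p_x) ≈ -17.96°.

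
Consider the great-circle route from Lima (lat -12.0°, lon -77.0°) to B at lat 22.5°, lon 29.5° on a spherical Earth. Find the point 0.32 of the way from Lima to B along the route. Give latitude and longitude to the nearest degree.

≈ lat 1°, lon -44°

Write both endpoints as unit vectors p₁, p₂ with components (cos φ cos λ, cos φ sin λ, sin φ).
The central angle between the endpoints is δ = arccos(p₁·p₂) ≈ 1.914 rad (109.6°).
Interpolate at f = 0.32 with slerp weights a = sin((1−f)δ)/sin δ ≈ 1.023, b = sin(fδ)/sin δ ≈ 0.610.
p = a·p₁ + b·p₂ ≈ (0.716, -0.698, 0.021); φ = arcsin(p_z) ≈ 1.19°, λ = atan2(p_y, p_x) ≈ -44.26°.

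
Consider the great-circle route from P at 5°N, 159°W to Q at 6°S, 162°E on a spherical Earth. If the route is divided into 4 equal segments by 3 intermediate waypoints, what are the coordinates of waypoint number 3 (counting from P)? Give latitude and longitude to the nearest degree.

From cos δ = sin φ₁ sin φ₂ + cos φ₁ cos φ₂ cos Δλ, the central angle is δ ≈ 0.706 rad (40.5°).
Interpolate at f = 3/4 with slerp weights a = sin((1−f)δ)/sin δ ≈ 0.271, b = sin(fδ)/sin δ ≈ 0.779.
p = a·p₁ + b·p₂ ≈ (-0.988, 0.143, -0.058); φ = arcsin(p_z) ≈ -3.31°, λ = atan2(p_y, p_x) ≈ 171.79°.

≈ 3°S, 172°E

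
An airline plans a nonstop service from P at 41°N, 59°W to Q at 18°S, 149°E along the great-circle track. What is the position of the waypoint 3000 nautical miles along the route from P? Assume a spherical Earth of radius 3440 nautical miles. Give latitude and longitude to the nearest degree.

≈ 49°N, 132°W

The haversine formula gives a central angle δ ≈ 2.562 rad (146.8°) between the endpoints. The total great-circle distance is δ·R ≈ 2.562 × 3440 ≈ 8812 nmi, so the target fraction is f = 3000/8812 ≈ 0.340.
Interpolate at f ≈ 0.340 with slerp weights a = sin((1−f)δ)/sin δ ≈ 1.812, b = sin(fδ)/sin δ ≈ 1.397.
p = a·p₁ + b·p₂ ≈ (-0.435, -0.488, 0.757); φ = arcsin(p_z) ≈ 49.20°, λ = atan2(p_y, p_x) ≈ -131.71°.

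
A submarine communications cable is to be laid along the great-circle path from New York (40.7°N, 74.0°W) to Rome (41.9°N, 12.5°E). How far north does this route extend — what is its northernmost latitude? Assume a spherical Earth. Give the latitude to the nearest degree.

≈ 50°N

The great circle lies in the plane with unit normal n̂ = (p₁ × p₂)/|p₁ × p₂|.
Here n̂_z ≈ +0.638; the vertex latitude is φ_max = arccos|n̂_z| ≈ 50.4°.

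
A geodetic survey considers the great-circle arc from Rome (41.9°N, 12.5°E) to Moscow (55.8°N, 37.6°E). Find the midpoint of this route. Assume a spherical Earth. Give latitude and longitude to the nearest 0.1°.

From cos δ = sin φ₁ sin φ₂ + cos φ₁ cos φ₂ cos Δλ, the central angle is δ ≈ 0.373 rad (21.4°).
Interpolate at f = 1/2 with slerp weights a = sin((1−f)δ)/sin δ ≈ 0.509, b = sin(fδ)/sin δ ≈ 0.509.
p = a·p₁ + b·p₂ ≈ (0.596, 0.256, 0.761); φ = arcsin(p_z) ≈ 49.52°, λ = atan2(p_y, p_x) ≈ 23.27°.

≈ (49.5°N, 23.3°E)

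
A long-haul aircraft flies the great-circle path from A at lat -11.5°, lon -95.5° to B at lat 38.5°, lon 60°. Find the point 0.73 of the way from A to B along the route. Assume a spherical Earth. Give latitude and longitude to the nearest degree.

Convert each endpoint to a unit vector on the sphere (x = cos φ cos λ, y = cos φ sin λ, z = sin φ).
The central angle between the endpoints is δ = arccos(p₁·p₂) ≈ 2.536 rad (145.3°).
Interpolate at f = 0.73 with slerp weights a = sin((1−f)δ)/sin δ ≈ 1.110, b = sin(fδ)/sin δ ≈ 1.687.
p = a·p₁ + b·p₂ ≈ (0.556, 0.061, 0.829); φ = arcsin(p_z) ≈ 56.00°, λ = atan2(p_y, p_x) ≈ 6.22°.

≈ lat 56°, lon 6°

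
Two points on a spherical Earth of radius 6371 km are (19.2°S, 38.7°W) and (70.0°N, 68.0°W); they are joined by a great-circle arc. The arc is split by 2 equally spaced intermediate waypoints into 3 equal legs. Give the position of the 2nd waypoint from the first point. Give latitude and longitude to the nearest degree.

From cos δ = sin φ₁ sin φ₂ + cos φ₁ cos φ₂ cos Δλ, the central angle is δ ≈ 1.598 rad (91.6°).
Interpolate at f = 2/3 with slerp weights a = sin((1−f)δ)/sin δ ≈ 0.508, b = sin(fδ)/sin δ ≈ 0.875.
p = a·p₁ + b·p₂ ≈ (0.487, -0.578, 0.655); φ = arcsin(p_z) ≈ 40.95°, λ = atan2(p_y, p_x) ≈ -49.89°.

≈ (41°N, 50°W)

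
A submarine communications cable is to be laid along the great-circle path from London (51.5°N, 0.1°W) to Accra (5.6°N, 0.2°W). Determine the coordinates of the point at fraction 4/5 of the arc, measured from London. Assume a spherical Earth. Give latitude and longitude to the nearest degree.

Write both endpoints as unit vectors p₁, p₂ with components (cos φ cos λ, cos φ sin λ, sin φ).
The central angle between the endpoints is δ = arccos(p₁·p₂) ≈ 0.801 rad (45.9°).
Interpolate at f = 4/5 with slerp weights a = sin((1−f)δ)/sin δ ≈ 0.222, b = sin(fδ)/sin δ ≈ 0.833.
p = a·p₁ + b·p₂ ≈ (0.967, -0.003, 0.255); φ = arcsin(p_z) ≈ 14.78°, λ = atan2(p_y, p_x) ≈ -0.19°.

≈ 15°N, 0°E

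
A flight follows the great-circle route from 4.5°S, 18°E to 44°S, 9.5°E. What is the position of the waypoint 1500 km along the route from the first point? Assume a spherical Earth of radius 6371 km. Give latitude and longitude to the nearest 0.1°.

The haversine formula gives a central angle δ ≈ 0.702 rad (40.2°) between the endpoints. The total great-circle distance is δ·R ≈ 0.702 × 6371 ≈ 4471 km, so the target fraction is f = 1500/4471 ≈ 0.336.
Interpolate at f ≈ 0.336 with slerp weights a = sin((1−f)δ)/sin δ ≈ 0.696, b = sin(fδ)/sin δ ≈ 0.361.
p = a·p₁ + b·p₂ ≈ (0.917, 0.257, -0.306); φ = arcsin(p_z) ≈ -17.80°, λ = atan2(p_y, p_x) ≈ 15.69°.

≈ 17.8°S, 15.7°E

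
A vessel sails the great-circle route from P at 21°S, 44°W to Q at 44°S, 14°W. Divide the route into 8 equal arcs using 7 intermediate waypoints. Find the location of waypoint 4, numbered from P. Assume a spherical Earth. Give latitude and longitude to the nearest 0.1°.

Write both endpoints as unit vectors p₁, p₂ with components (cos φ cos λ, cos φ sin λ, sin φ).
The central angle between the endpoints is δ = arccos(p₁·p₂) ≈ 0.591 rad (33.8°).
Interpolate at f = 4/8 with slerp weights a = sin((1−f)δ)/sin δ ≈ 0.523, b = sin(fδ)/sin δ ≈ 0.523.
p = a·p₁ + b·p₂ ≈ (0.716, -0.430, -0.550); φ = arcsin(p_z) ≈ -33.39°, λ = atan2(p_y, p_x) ≈ -30.99°.

≈ 33.4°S, 31.0°W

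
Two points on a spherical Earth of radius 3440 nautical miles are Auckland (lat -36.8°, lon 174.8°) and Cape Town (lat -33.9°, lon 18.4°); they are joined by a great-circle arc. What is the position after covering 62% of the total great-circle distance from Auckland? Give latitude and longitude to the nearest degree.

≈ lat -69°, lon 55°

The haversine formula gives a central angle δ ≈ 1.849 rad (106.0°) between the endpoints.
Interpolate at f = 0.62 with slerp weights a = sin((1−f)δ)/sin δ ≈ 0.672, b = sin(fδ)/sin δ ≈ 0.948.
p = a·p₁ + b·p₂ ≈ (0.210, 0.297, -0.931); φ = arcsin(p_z) ≈ -68.65°, λ = atan2(p_y, p_x) ≈ 54.69°.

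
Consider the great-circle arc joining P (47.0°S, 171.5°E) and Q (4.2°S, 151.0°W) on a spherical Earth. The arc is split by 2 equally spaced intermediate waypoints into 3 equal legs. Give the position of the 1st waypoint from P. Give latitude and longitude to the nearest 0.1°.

≈ (34.0°S, 172.3°W)

Write both endpoints as unit vectors p₁, p₂ with components (cos φ cos λ, cos φ sin λ, sin φ).
The central angle between the endpoints is δ = arccos(p₁·p₂) ≈ 0.936 rad (53.6°).
Interpolate at f = 1/3 with slerp weights a = sin((1−f)δ)/sin δ ≈ 0.726, b = sin(fδ)/sin δ ≈ 0.381.
p = a·p₁ + b·p₂ ≈ (-0.822, -0.111, -0.559); φ = arcsin(p_z) ≈ -33.96°, λ = atan2(p_y, p_x) ≈ -172.30°.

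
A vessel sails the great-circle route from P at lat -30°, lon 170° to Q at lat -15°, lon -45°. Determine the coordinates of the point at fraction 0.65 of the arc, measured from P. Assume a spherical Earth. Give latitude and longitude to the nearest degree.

From cos δ = sin φ₁ sin φ₂ + cos φ₁ cos φ₂ cos Δλ, the central angle is δ ≈ 2.160 rad (123.8°).
Interpolate at f = 0.65 with slerp weights a = sin((1−f)δ)/sin δ ≈ 0.825, b = sin(fδ)/sin δ ≈ 1.186.
p = a·p₁ + b·p₂ ≈ (0.106, -0.686, -0.720); φ = arcsin(p_z) ≈ -46.03°, λ = atan2(p_y, p_x) ≈ -81.19°.

≈ lat -46°, lon -81°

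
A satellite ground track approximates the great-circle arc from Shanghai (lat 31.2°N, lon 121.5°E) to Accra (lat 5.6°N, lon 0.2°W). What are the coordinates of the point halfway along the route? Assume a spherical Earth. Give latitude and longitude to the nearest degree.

Write both endpoints as unit vectors p₁, p₂ with components (cos φ cos λ, cos φ sin λ, sin φ).
The central angle between the endpoints is δ = arccos(p₁·p₂) ≈ 1.979 rad (113.4°).
Interpolate at f = 1/2 with slerp weights a = sin((1−f)δ)/sin δ ≈ 0.910, b = sin(fδ)/sin δ ≈ 0.910.
p = a·p₁ + b·p₂ ≈ (0.499, 0.661, 0.560); φ = arcsin(p_z) ≈ 34.09°, λ = atan2(p_y, p_x) ≈ 52.93°.

≈ lat 34°N, lon 53°E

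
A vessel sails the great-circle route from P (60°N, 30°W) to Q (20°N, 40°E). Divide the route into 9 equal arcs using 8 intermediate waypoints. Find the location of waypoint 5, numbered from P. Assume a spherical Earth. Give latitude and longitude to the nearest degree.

≈ (43°N, 20°E)

Write both endpoints as unit vectors p₁, p₂ with components (cos φ cos λ, cos φ sin λ, sin φ).
The central angle between the endpoints is δ = arccos(p₁·p₂) ≈ 1.096 rad (62.8°).
Interpolate at f = 5/9 with slerp weights a = sin((1−f)δ)/sin δ ≈ 0.526, b = sin(fδ)/sin δ ≈ 0.643.
p = a·p₁ + b·p₂ ≈ (0.691, 0.257, 0.676); φ = arcsin(p_z) ≈ 42.52°, λ = atan2(p_y, p_x) ≈ 20.40°.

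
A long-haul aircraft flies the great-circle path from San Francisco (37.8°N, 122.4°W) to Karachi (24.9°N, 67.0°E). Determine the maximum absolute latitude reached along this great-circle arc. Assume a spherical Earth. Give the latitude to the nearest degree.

The great circle lies in the plane with unit normal n̂ = (p₁ × p₂)/|p₁ × p₂|.
Here n̂_z ≈ -0.131; the vertex latitude is φ_max = arccos|n̂_z| ≈ 82.5°.
Check via Clairaut: cos φ_max = |cos φ₁| · sin C = cos(37.8°)·sin(9.5°) ≈ 0.131, again giving ≈ 82.5°.

≈ 82°N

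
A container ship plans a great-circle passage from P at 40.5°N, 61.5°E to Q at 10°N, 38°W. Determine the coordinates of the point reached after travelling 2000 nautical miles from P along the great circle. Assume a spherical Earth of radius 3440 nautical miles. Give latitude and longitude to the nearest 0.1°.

Convert each endpoint to a unit vector on the sphere (x = cos φ cos λ, y = cos φ sin λ, z = sin φ).
The central angle between the endpoints is δ = arccos(p₁·p₂) ≈ 1.582 rad (90.6°). The total great-circle distance is δ·R ≈ 1.582 × 3440 ≈ 5441 nmi, so the target fraction is f = 2000/5441 ≈ 0.368.
Interpolate at f ≈ 0.368 with slerp weights a = sin((1−f)δ)/sin δ ≈ 0.842, b = sin(fδ)/sin δ ≈ 0.549.
p = a·p₁ + b·p₂ ≈ (0.732, 0.229, 0.642); φ = arcsin(p_z) ≈ 39.94°, λ = atan2(p_y, p_x) ≈ 17.41°.

≈ 39.9°N, 17.4°E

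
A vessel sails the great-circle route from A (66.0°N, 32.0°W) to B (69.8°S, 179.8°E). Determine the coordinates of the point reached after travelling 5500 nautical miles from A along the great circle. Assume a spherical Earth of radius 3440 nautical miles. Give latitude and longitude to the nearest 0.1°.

Convert each endpoint to a unit vector on the sphere (x = cos φ cos λ, y = cos φ sin λ, z = sin φ).
The central angle between the endpoints is δ = arccos(p₁·p₂) ≈ 2.925 rad (167.6°). The total great-circle distance is δ·R ≈ 2.925 × 3440 ≈ 10063 nmi, so the target fraction is f = 5500/10063 ≈ 0.547.
Interpolate at f ≈ 0.547 with slerp weights a = sin((1−f)δ)/sin δ ≈ 4.523, b = sin(fδ)/sin δ ≈ 4.660.
p = a·p₁ + b·p₂ ≈ (-0.049, -0.969, -0.241); φ = arcsin(p_z) ≈ -13.94°, λ = atan2(p_y, p_x) ≈ -92.88°.

≈ (13.9°S, 92.9°W)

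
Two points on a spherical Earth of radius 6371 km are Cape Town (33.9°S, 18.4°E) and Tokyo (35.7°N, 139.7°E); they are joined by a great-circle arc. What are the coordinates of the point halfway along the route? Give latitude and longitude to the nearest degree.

≈ 2°N, 78°E

Convert each endpoint to a unit vector on the sphere (x = cos φ cos λ, y = cos φ sin λ, z = sin φ).
The central angle between the endpoints is δ = arccos(p₁·p₂) ≈ 2.313 rad (132.5°).
Interpolate at f = 1/2 with slerp weights a = sin((1−f)δ)/sin δ ≈ 1.242, b = sin(fδ)/sin δ ≈ 1.242.
p = a·p₁ + b·p₂ ≈ (0.209, 0.977, 0.032); φ = arcsin(p_z) ≈ 1.84°, λ = atan2(p_y, p_x) ≈ 77.94°.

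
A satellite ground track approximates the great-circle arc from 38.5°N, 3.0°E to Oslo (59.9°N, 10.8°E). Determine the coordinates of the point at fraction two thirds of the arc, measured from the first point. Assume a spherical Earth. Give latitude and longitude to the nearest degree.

Convert each endpoint to a unit vector on the sphere (x = cos φ cos λ, y = cos φ sin λ, z = sin φ).
The central angle between the endpoints is δ = arccos(p₁·p₂) ≈ 0.383 rad (22.0°).
Interpolate at f = 2/3 with slerp weights a = sin((1−f)δ)/sin δ ≈ 0.341, b = sin(fδ)/sin δ ≈ 0.676.
p = a·p₁ + b·p₂ ≈ (0.599, 0.077, 0.797); φ = arcsin(p_z) ≈ 52.83°, λ = atan2(p_y, p_x) ≈ 7.37°.

≈ 53°N, 7°E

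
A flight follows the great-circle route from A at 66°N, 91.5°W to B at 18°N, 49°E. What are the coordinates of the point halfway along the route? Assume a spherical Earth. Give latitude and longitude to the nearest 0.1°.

From cos δ = sin φ₁ sin φ₂ + cos φ₁ cos φ₂ cos Δλ, the central angle is δ ≈ 1.587 rad (90.9°).
Interpolate at f = 1/2 with slerp weights a = sin((1−f)δ)/sin δ ≈ 0.713, b = sin(fδ)/sin δ ≈ 0.713.
p = a·p₁ + b·p₂ ≈ (0.437, 0.222, 0.872); φ = arcsin(p_z) ≈ 60.64°, λ = atan2(p_y, p_x) ≈ 26.90°.

≈ 60.6°N, 26.9°E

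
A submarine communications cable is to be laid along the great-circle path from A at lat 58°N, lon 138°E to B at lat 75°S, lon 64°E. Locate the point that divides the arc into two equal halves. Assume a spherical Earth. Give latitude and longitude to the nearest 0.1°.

≈ lat 10.3°S, lon 115.5°E

Convert each endpoint to a unit vector on the sphere (x = cos φ cos λ, y = cos φ sin λ, z = sin φ).
The central angle between the endpoints is δ = arccos(p₁·p₂) ≈ 2.468 rad (141.4°).
Interpolate at f = 1/2 with slerp weights a = sin((1−f)δ)/sin δ ≈ 1.512, b = sin(fδ)/sin δ ≈ 1.512.
p = a·p₁ + b·p₂ ≈ (-0.424, 0.888, -0.178); φ = arcsin(p_z) ≈ -10.27°, λ = atan2(p_y, p_x) ≈ 115.52°.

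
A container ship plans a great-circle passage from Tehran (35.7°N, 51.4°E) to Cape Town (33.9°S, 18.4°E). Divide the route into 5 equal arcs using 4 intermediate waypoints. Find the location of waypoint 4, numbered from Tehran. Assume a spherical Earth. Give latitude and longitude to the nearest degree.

Convert each endpoint to a unit vector on the sphere (x = cos φ cos λ, y = cos φ sin λ, z = sin φ).
The central angle between the endpoints is δ = arccos(p₁·p₂) ≈ 1.329 rad (76.1°).
Interpolate at f = 4/5 with slerp weights a = sin((1−f)δ)/sin δ ≈ 0.270, b = sin(fδ)/sin δ ≈ 0.900.
p = a·p₁ + b·p₂ ≈ (0.846, 0.407, -0.344); φ = arcsin(p_z) ≈ -20.13°, λ = atan2(p_y, p_x) ≈ 25.72°.

≈ 20°S, 26°E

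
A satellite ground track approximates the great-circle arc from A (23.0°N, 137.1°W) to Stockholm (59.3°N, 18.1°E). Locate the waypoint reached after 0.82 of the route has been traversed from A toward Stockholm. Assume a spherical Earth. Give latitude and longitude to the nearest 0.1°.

≈ (73.8°N, 6.1°W)

Write both endpoints as unit vectors p₁, p₂ with components (cos φ cos λ, cos φ sin λ, sin φ).
The central angle between the endpoints is δ = arccos(p₁·p₂) ≈ 1.662 rad (95.2°).
Interpolate at f = 0.82 with slerp weights a = sin((1−f)δ)/sin δ ≈ 0.296, b = sin(fδ)/sin δ ≈ 0.982.
p = a·p₁ + b·p₂ ≈ (0.277, -0.030, 0.960); φ = arcsin(p_z) ≈ 73.81°, λ = atan2(p_y, p_x) ≈ -6.09°.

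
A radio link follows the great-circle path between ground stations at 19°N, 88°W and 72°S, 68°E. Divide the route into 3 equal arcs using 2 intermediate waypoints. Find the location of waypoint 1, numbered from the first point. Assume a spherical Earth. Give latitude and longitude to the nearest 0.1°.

Write both endpoints as unit vectors p₁, p₂ with components (cos φ cos λ, cos φ sin λ, sin φ).
The central angle between the endpoints is δ = arccos(p₁·p₂) ≈ 2.185 rad (125.2°).
Interpolate at f = 1/3 with slerp weights a = sin((1−f)δ)/sin δ ≈ 1.216, b = sin(fδ)/sin δ ≈ 0.815.
p = a·p₁ + b·p₂ ≈ (0.134, -0.916, -0.379); φ = arcsin(p_z) ≈ -22.27°, λ = atan2(p_y, p_x) ≈ -81.65°.

≈ 22.3°S, 81.6°W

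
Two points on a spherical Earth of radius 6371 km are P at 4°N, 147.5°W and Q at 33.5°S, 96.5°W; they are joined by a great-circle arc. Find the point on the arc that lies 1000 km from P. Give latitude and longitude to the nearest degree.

≈ 2°S, 141°W

Convert each endpoint to a unit vector on the sphere (x = cos φ cos λ, y = cos φ sin λ, z = sin φ).
The central angle between the endpoints is δ = arccos(p₁·p₂) ≈ 1.064 rad (61.0°). The total great-circle distance is δ·R ≈ 1.064 × 6371 ≈ 6781 km, so the target fraction is f = 1000/6781 ≈ 0.147.
Interpolate at f ≈ 0.147 with slerp weights a = sin((1−f)δ)/sin δ ≈ 0.901, b = sin(fδ)/sin δ ≈ 0.179.
p = a·p₁ + b·p₂ ≈ (-0.775, -0.631, -0.036); φ = arcsin(p_z) ≈ -2.05°, λ = atan2(p_y, p_x) ≈ -140.84°.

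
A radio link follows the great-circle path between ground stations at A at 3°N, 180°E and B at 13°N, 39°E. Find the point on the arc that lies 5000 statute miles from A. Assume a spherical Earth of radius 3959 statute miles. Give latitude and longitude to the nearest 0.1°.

The haversine formula gives a central angle δ ≈ 2.410 rad (138.1°) between the endpoints. The total great-circle distance is δ·R ≈ 2.410 × 3959 ≈ 9543 mi, so the target fraction is f = 5000/9543 ≈ 0.524.
Interpolate at f ≈ 0.524 with slerp weights a = sin((1−f)δ)/sin δ ≈ 1.365, b = sin(fδ)/sin δ ≈ 1.427.
p = a·p₁ + b·p₂ ≈ (-0.283, 0.875, 0.393); φ = arcsin(p_z) ≈ 23.11°, λ = atan2(p_y, p_x) ≈ 107.91°.

≈ 23.1°N, 107.9°E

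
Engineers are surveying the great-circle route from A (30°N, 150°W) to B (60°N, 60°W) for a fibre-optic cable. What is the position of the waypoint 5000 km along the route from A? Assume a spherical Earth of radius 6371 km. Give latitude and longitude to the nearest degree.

≈ (60°N, 99°W)

Convert each endpoint to a unit vector on the sphere (x = cos φ cos λ, y = cos φ sin λ, z = sin φ).
The central angle between the endpoints is δ = arccos(p₁·p₂) ≈ 1.123 rad (64.3°). The total great-circle distance is δ·R ≈ 1.123 × 6371 ≈ 7154 km, so the target fraction is f = 5000/7154 ≈ 0.699.
Interpolate at f ≈ 0.699 with slerp weights a = sin((1−f)δ)/sin δ ≈ 0.368, b = sin(fδ)/sin δ ≈ 0.784.
p = a·p₁ + b·p₂ ≈ (-0.080, -0.499, 0.863); φ = arcsin(p_z) ≈ 59.65°, λ = atan2(p_y, p_x) ≈ -99.11°.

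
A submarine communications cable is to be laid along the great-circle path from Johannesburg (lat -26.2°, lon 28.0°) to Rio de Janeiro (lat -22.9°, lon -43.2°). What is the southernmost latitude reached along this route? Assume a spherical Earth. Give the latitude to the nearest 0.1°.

The great circle lies in the plane with unit normal n̂ = (p₁ × p₂)/|p₁ × p₂|.
Here n̂_z ≈ -0.870; the vertex latitude is φ_max = arccos|n̂_z| ≈ 29.5°.

≈ -29.5°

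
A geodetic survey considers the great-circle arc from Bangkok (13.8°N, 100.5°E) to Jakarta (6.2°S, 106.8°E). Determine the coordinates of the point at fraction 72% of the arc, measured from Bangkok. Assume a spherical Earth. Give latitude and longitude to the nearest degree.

≈ (1°S, 105°E)

Write both endpoints as unit vectors p₁, p₂ with components (cos φ cos λ, cos φ sin λ, sin φ).
The central angle between the endpoints is δ = arccos(p₁·p₂) ≈ 0.366 rad (21.0°).
Interpolate at f = 0.72 with slerp weights a = sin((1−f)δ)/sin δ ≈ 0.286, b = sin(fδ)/sin δ ≈ 0.728.
p = a·p₁ + b·p₂ ≈ (-0.260, 0.966, -0.010); φ = arcsin(p_z) ≈ -0.60°, λ = atan2(p_y, p_x) ≈ 105.05°.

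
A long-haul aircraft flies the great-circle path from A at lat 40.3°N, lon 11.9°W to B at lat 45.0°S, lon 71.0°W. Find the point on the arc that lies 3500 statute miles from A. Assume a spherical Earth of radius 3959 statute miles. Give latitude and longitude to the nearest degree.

≈ lat 3°S, lon 40°W

Convert each endpoint to a unit vector on the sphere (x = cos φ cos λ, y = cos φ sin λ, z = sin φ).
The central angle between the endpoints is δ = arccos(p₁·p₂) ≈ 1.752 rad (100.4°). The total great-circle distance is δ·R ≈ 1.752 × 3959 ≈ 6937 mi, so the target fraction is f = 3500/6937 ≈ 0.505.
Interpolate at f ≈ 0.505 with slerp weights a = sin((1−f)δ)/sin δ ≈ 0.776, b = sin(fδ)/sin δ ≈ 0.786.
p = a·p₁ + b·p₂ ≈ (0.760, -0.648, -0.054); φ = arcsin(p_z) ≈ -3.10°, λ = atan2(p_y, p_x) ≈ -40.44°.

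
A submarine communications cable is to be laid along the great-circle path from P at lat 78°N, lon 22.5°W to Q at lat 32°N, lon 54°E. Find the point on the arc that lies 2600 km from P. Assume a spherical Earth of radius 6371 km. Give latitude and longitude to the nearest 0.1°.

Write both endpoints as unit vectors p₁, p₂ with components (cos φ cos λ, cos φ sin λ, sin φ).
The central angle between the endpoints is δ = arccos(p₁·p₂) ≈ 0.977 rad (56.0°). The total great-circle distance is δ·R ≈ 0.977 × 6371 ≈ 6225 km, so the target fraction is f = 2600/6225 ≈ 0.418.
Interpolate at f ≈ 0.418 with slerp weights a = sin((1−f)δ)/sin δ ≈ 0.650, b = sin(fδ)/sin δ ≈ 0.479.
p = a·p₁ + b·p₂ ≈ (0.364, 0.277, 0.890); φ = arcsin(p_z) ≈ 62.81°, λ = atan2(p_y, p_x) ≈ 37.29°.

≈ lat 62.8°N, lon 37.3°E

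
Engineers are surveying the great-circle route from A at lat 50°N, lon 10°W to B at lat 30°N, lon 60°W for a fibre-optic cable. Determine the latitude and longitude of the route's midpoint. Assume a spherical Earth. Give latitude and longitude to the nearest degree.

Write both endpoints as unit vectors p₁, p₂ with components (cos φ cos λ, cos φ sin λ, sin φ).
The central angle between the endpoints is δ = arccos(p₁·p₂) ≈ 0.736 rad (42.2°).
Interpolate at f = 1/2 with slerp weights a = sin((1−f)δ)/sin δ ≈ 0.536, b = sin(fδ)/sin δ ≈ 0.536.
p = a·p₁ + b·p₂ ≈ (0.571, -0.462, 0.679); φ = arcsin(p_z) ≈ 42.73°, λ = atan2(p_y, p_x) ≈ -38.95°.

≈ lat 43°N, lon 39°W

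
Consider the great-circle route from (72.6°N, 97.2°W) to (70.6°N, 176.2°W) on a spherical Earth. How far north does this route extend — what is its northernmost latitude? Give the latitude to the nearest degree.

≈ 76°N

The great circle lies in the plane with unit normal n̂ = (p₁ × p₂)/|p₁ × p₂|.
Here n̂_z ≈ -0.247; the vertex latitude is φ_max = arccos|n̂_z| ≈ 75.7°.
Check via Clairaut: cos φ_max = |cos φ₁| · sin C = cos(72.6°)·sin(55.8°) ≈ 0.247, again giving ≈ 75.7°.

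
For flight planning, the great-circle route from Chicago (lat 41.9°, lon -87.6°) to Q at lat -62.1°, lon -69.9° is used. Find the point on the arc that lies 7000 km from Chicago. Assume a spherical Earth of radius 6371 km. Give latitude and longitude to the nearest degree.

The haversine formula gives a central angle δ ≈ 1.832 rad (105.0°) between the endpoints. The total great-circle distance is δ·R ≈ 1.832 × 6371 ≈ 11673 km, so the target fraction is f = 7000/11673 ≈ 0.600.
Interpolate at f ≈ 0.600 with slerp weights a = sin((1−f)δ)/sin δ ≈ 0.693, b = sin(fδ)/sin δ ≈ 0.922.
p = a·p₁ + b·p₂ ≈ (0.170, -0.920, -0.352); φ = arcsin(p_z) ≈ -20.61°, λ = atan2(p_y, p_x) ≈ -79.54°.

≈ lat -21°, lon -80°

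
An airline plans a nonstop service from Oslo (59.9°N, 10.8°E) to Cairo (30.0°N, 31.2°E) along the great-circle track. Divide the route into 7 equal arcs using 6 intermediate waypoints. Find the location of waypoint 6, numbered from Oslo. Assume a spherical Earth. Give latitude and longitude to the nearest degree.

Convert each endpoint to a unit vector on the sphere (x = cos φ cos λ, y = cos φ sin λ, z = sin φ).
The central angle between the endpoints is δ = arccos(p₁·p₂) ≈ 0.574 rad (32.9°).
Interpolate at f = 6/7 with slerp weights a = sin((1−f)δ)/sin δ ≈ 0.151, b = sin(fδ)/sin δ ≈ 0.870.
p = a·p₁ + b·p₂ ≈ (0.719, 0.404, 0.565); φ = arcsin(p_z) ≈ 34.44°, λ = atan2(p_y, p_x) ≈ 29.37°.

≈ 34°N, 29°E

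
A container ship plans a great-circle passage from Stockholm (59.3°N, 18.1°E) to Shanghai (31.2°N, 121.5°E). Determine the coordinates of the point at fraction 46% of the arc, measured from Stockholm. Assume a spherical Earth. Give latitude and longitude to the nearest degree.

≈ 59°N, 83°E

From cos δ = sin φ₁ sin φ₂ + cos φ₁ cos φ₂ cos Δλ, the central angle is δ ≈ 1.219 rad (69.9°).
Interpolate at f = 0.46 with slerp weights a = sin((1−f)δ)/sin δ ≈ 0.652, b = sin(fδ)/sin δ ≈ 0.567.
p = a·p₁ + b·p₂ ≈ (0.063, 0.517, 0.854); φ = arcsin(p_z) ≈ 58.64°, λ = atan2(p_y, p_x) ≈ 83.04°.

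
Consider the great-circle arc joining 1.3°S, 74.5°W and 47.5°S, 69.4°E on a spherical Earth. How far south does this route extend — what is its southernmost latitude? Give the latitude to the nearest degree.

≈ 62°S

The great circle lies in the plane with unit normal n̂ = (p₁ × p₂)/|p₁ × p₂|.
Here n̂_z ≈ +0.469; the vertex latitude is φ_max = arccos|n̂_z| ≈ 62.0°.
Check via Clairaut: cos φ_max = |cos φ₁| · sin C = cos(1.3°)·sin(152.0°) ≈ 0.469, again giving ≈ 62.0°.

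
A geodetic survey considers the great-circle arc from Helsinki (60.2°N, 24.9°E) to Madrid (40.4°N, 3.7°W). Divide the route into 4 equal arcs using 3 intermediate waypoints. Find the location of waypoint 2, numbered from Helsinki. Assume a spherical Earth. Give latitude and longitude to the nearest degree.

≈ (51°N, 8°E)

Convert each endpoint to a unit vector on the sphere (x = cos φ cos λ, y = cos φ sin λ, z = sin φ).
The central angle between the endpoints is δ = arccos(p₁·p₂) ≈ 0.463 rad (26.5°).
Interpolate at f = 2/4 with slerp weights a = sin((1−f)δ)/sin δ ≈ 0.514, b = sin(fδ)/sin δ ≈ 0.514.
p = a·p₁ + b·p₂ ≈ (0.622, 0.082, 0.779); φ = arcsin(p_z) ≈ 51.14°, λ = atan2(p_y, p_x) ≈ 7.53°.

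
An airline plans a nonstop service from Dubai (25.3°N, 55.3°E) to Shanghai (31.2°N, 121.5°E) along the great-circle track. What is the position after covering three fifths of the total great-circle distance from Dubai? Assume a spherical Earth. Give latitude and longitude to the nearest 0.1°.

Convert each endpoint to a unit vector on the sphere (x = cos φ cos λ, y = cos φ sin λ, z = sin φ).
The central angle between the endpoints is δ = arccos(p₁·p₂) ≈ 1.008 rad (57.8°).
Interpolate at f = 3/5 with slerp weights a = sin((1−f)δ)/sin δ ≈ 0.464, b = sin(fδ)/sin δ ≈ 0.672.
p = a·p₁ + b·p₂ ≈ (-0.062, 0.835, 0.547); φ = arcsin(p_z) ≈ 33.13°, λ = atan2(p_y, p_x) ≈ 94.23°.

≈ 33.1°N, 94.2°E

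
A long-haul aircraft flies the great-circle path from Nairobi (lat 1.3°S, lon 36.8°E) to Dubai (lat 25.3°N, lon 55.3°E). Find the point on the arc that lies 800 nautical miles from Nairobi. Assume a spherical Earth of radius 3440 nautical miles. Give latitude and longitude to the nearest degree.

Convert each endpoint to a unit vector on the sphere (x = cos φ cos λ, y = cos φ sin λ, z = sin φ).
The central angle between the endpoints is δ = arccos(p₁·p₂) ≈ 0.560 rad (32.1°). The total great-circle distance is δ·R ≈ 0.560 × 3440 ≈ 1925 nmi, so the target fraction is f = 800/1925 ≈ 0.416.
Interpolate at f ≈ 0.416 with slerp weights a = sin((1−f)δ)/sin δ ≈ 0.605, b = sin(fδ)/sin δ ≈ 0.434.
p = a·p₁ + b·p₂ ≈ (0.708, 0.685, 0.172); φ = arcsin(p_z) ≈ 9.89°, λ = atan2(p_y, p_x) ≈ 44.06°.

≈ lat 10°N, lon 44°E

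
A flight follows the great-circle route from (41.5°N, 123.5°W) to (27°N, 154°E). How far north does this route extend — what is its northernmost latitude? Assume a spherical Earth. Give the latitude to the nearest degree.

≈ 44°N

The great circle lies in the plane with unit normal n̂ = (p₁ × p₂)/|p₁ × p₂|.
Here n̂_z ≈ -0.718; the vertex latitude is φ_max = arccos|n̂_z| ≈ 44.1°.
Check via Clairaut: cos φ_max = |cos φ₁| · sin C = cos(41.5°)·sin(73.4°) ≈ 0.718, again giving ≈ 44.1°.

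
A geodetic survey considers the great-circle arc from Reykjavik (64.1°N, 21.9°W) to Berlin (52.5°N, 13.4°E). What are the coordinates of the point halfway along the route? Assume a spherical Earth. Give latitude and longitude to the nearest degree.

Write both endpoints as unit vectors p₁, p₂ with components (cos φ cos λ, cos φ sin λ, sin φ).
The central angle between the endpoints is δ = arccos(p₁·p₂) ≈ 0.375 rad (21.5°).
Interpolate at f = 1/2 with slerp weights a = sin((1−f)δ)/sin δ ≈ 0.509, b = sin(fδ)/sin δ ≈ 0.509.
p = a·p₁ + b·p₂ ≈ (0.508, -0.011, 0.862); φ = arcsin(p_z) ≈ 59.49°, λ = atan2(p_y, p_x) ≈ -1.25°.

≈ (59°N, 1°W)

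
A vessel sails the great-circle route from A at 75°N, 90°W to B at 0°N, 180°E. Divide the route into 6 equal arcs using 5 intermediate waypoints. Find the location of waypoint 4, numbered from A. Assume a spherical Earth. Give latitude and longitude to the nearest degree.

≈ 29°N, 172°W

Convert each endpoint to a unit vector on the sphere (x = cos φ cos λ, y = cos φ sin λ, z = sin φ).
The central angle between the endpoints is δ = arccos(p₁·p₂) ≈ 1.571 rad (90.0°).
Interpolate at f = 4/6 with slerp weights a = sin((1−f)δ)/sin δ ≈ 0.500, b = sin(fδ)/sin δ ≈ 0.866.
p = a·p₁ + b·p₂ ≈ (-0.866, -0.129, 0.483); φ = arcsin(p_z) ≈ 28.88°, λ = atan2(p_y, p_x) ≈ -171.50°.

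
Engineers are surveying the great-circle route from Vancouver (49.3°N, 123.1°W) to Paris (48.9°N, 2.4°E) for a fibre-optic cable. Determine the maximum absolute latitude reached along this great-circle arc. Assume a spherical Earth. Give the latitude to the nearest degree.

The great circle lies in the plane with unit normal n̂ = (p₁ × p₂)/|p₁ × p₂|.
Here n̂_z ≈ +0.369; the vertex latitude is φ_max = arccos|n̂_z| ≈ 68.4°.
Check via Clairaut: cos φ_max = |cos φ₁| · sin C = cos(49.3°)·sin(34.4°) ≈ 0.369, again giving ≈ 68.4°.

≈ 68°N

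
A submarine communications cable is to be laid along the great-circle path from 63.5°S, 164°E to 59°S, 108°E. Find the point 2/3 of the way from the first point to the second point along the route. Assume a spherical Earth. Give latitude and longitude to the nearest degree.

≈ 63°S, 124°E

Write both endpoints as unit vectors p₁, p₂ with components (cos φ cos λ, cos φ sin λ, sin φ).
The central angle between the endpoints is δ = arccos(p₁·p₂) ≈ 0.461 rad (26.4°).
Interpolate at f = 2/3 with slerp weights a = sin((1−f)δ)/sin δ ≈ 0.344, b = sin(fδ)/sin δ ≈ 0.680.
p = a·p₁ + b·p₂ ≈ (-0.256, 0.375, -0.891); φ = arcsin(p_z) ≈ -62.98°, λ = atan2(p_y, p_x) ≈ 124.27°.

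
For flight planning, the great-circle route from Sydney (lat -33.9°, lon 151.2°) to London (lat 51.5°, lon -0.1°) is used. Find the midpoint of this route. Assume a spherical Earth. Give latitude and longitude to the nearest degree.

≈ lat 29°, lon 105°

Convert each endpoint to a unit vector on the sphere (x = cos φ cos λ, y = cos φ sin λ, z = sin φ).
The central angle between the endpoints is δ = arccos(p₁·p₂) ≈ 2.668 rad (152.8°).
Interpolate at f = 1/2 with slerp weights a = sin((1−f)δ)/sin δ ≈ 2.129, b = sin(fδ)/sin δ ≈ 2.129.
p = a·p₁ + b·p₂ ≈ (-0.223, 0.849, 0.479); φ = arcsin(p_z) ≈ 28.61°, λ = atan2(p_y, p_x) ≈ 104.73°.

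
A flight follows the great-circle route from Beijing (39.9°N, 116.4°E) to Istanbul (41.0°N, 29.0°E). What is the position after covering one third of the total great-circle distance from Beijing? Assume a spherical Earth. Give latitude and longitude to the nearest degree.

Write both endpoints as unit vectors p₁, p₂ with components (cos φ cos λ, cos φ sin λ, sin φ).
The central angle between the endpoints is δ = arccos(p₁·p₂) ≈ 1.107 rad (63.4°).
Interpolate at f = 1/3 with slerp weights a = sin((1−f)δ)/sin δ ≈ 0.752, b = sin(fδ)/sin δ ≈ 0.403.
p = a·p₁ + b·p₂ ≈ (0.010, 0.665, 0.747); φ = arcsin(p_z) ≈ 48.35°, λ = atan2(p_y, p_x) ≈ 89.17°.

≈ 48°N, 89°E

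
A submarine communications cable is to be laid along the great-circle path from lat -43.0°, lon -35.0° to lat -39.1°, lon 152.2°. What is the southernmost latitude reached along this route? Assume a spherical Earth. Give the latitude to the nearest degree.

≈ -86°

The great circle lies in the plane with unit normal n̂ = (p₁ × p₂)/|p₁ × p₂|.
Here n̂_z ≈ -0.072; the vertex latitude is φ_max = arccos|n̂_z| ≈ 85.9°.
Check via Clairaut: cos φ_max = |cos φ₁| · sin C = cos(43.0°)·sin(174.4°) ≈ 0.072, again giving ≈ 85.9°.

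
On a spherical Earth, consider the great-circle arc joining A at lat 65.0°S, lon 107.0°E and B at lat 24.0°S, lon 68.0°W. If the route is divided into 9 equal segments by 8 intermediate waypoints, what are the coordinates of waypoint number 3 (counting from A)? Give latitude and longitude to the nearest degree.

≈ lat 84°S, lon 49°W

The haversine formula gives a central angle δ ≈ 1.587 rad (90.9°) between the endpoints.
Interpolate at f = 3/9 with slerp weights a = sin((1−f)δ)/sin δ ≈ 0.871, b = sin(fδ)/sin δ ≈ 0.505.
p = a·p₁ + b·p₂ ≈ (0.065, -0.075, -0.995); φ = arcsin(p_z) ≈ -84.29°, λ = atan2(p_y, p_x) ≈ -49.18°.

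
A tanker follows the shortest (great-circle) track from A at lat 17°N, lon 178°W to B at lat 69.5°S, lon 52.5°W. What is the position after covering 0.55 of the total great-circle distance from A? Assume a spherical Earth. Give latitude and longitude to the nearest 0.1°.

≈ lat 44.0°S, lon 154.0°W

Write both endpoints as unit vectors p₁, p₂ with components (cos φ cos λ, cos φ sin λ, sin φ).
The central angle between the endpoints is δ = arccos(p₁·p₂) ≈ 2.058 rad (117.9°).
Interpolate at f = 0.55 with slerp weights a = sin((1−f)δ)/sin δ ≈ 0.905, b = sin(fδ)/sin δ ≈ 1.025.
p = a·p₁ + b·p₂ ≈ (-0.646, -0.315, -0.695); φ = arcsin(p_z) ≈ -44.04°, λ = atan2(p_y, p_x) ≈ -154.02°.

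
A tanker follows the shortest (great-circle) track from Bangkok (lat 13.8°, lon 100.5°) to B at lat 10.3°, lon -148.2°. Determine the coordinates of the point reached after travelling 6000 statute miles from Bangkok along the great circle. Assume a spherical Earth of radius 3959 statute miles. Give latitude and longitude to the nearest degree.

The haversine formula gives a central angle δ ≈ 1.880 rad (107.7°) between the endpoints. The total great-circle distance is δ·R ≈ 1.880 × 3959 ≈ 7443 mi, so the target fraction is f = 6000/7443 ≈ 0.806.
Interpolate at f ≈ 0.806 with slerp weights a = sin((1−f)δ)/sin δ ≈ 0.374, b = sin(fδ)/sin δ ≈ 1.048.
p = a·p₁ + b·p₂ ≈ (-0.943, -0.186, 0.277); φ = arcsin(p_z) ≈ 16.06°, λ = atan2(p_y, p_x) ≈ -168.84°.

≈ lat 16°, lon -169°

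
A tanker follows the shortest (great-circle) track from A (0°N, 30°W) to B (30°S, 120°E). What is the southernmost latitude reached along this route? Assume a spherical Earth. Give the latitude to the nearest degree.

≈ 49°S

The great circle lies in the plane with unit normal n̂ = (p₁ × p₂)/|p₁ × p₂|.
Here n̂_z ≈ +0.655; the vertex latitude is φ_max = arccos|n̂_z| ≈ 49.1°.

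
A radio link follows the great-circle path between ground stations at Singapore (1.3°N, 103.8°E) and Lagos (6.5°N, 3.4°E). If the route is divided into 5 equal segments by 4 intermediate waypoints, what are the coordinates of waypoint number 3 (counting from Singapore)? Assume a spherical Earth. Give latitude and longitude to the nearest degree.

≈ (7°N, 44°E)

Convert each endpoint to a unit vector on the sphere (x = cos φ cos λ, y = cos φ sin λ, z = sin φ).
The central angle between the endpoints is δ = arccos(p₁·p₂) ≈ 1.748 rad (100.2°).
Interpolate at f = 3/5 with slerp weights a = sin((1−f)δ)/sin δ ≈ 0.654, b = sin(fδ)/sin δ ≈ 0.881.
p = a·p₁ + b·p₂ ≈ (0.718, 0.687, 0.115); φ = arcsin(p_z) ≈ 6.58°, λ = atan2(p_y, p_x) ≈ 43.75°.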